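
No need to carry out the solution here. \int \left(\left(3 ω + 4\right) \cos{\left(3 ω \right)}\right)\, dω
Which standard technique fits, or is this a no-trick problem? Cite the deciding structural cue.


Best approach: integration by parts — a polynomial 3 ω + 4 against the kernel \cos{\left(3 ω \right)} is the signature bounded-ladder case for integration by parts.


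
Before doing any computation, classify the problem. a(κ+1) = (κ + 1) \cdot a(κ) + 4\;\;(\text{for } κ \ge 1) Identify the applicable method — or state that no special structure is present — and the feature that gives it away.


Verdict: a summation factor — the coefficient κ + 1 drifts with the index, so no fixed root exists; normalizing by the cumulative product telescopes it.


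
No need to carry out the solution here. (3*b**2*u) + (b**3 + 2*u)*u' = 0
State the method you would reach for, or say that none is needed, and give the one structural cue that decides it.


Best approach: the exact-equation method — the cross partial derivatives of 3*b**2*u and b**3 + 2*u agree, so the left side is the total differential of one potential in b and u.


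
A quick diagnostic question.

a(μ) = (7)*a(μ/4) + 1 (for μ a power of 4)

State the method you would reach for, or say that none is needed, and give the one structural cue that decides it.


Technique: the master substitution — divide-the-index recursion (μ/4 inside the call) straightens out once the index is rewritten as 4^m.


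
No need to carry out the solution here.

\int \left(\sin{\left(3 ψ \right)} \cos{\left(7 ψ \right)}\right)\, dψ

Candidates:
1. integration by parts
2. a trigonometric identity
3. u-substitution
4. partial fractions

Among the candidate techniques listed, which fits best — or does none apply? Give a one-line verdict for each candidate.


Technique: a trigonometric identity — the product \sin{\left(3 ψ \right)} \cos{\left(7 ψ \right)} converts to a sum of single-frequency sinusoids via the product-to-sum identity.
- integration by parts — not the natural route: no polynomial-kernel product appears — a recursive parts reduction of the trigonometric product exists, but the identity rewrite is direct.
- a trigonometric identity: a fit — the right tool for this form.
- u-substitution: no subexpression of the integrand serves as a whole-integral substitution inner — individual terms may offer their own, but none carries its derivative as a factor of the full integrand; a working change of variable would have to be constructed from outside the expression.
- partial fractions — the expression is not a ratio of polynomials that decomposes further.


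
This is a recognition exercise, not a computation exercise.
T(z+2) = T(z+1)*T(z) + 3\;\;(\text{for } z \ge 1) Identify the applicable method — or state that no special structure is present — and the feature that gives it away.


Diagnosis: no special technique — a nonlinear dependence on earlier terms breaks linearity, and with it every superposition-based closed form.


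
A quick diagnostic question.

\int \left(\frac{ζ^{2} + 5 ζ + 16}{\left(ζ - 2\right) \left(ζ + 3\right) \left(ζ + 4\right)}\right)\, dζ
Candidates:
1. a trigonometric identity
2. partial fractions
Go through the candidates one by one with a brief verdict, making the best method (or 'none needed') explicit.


Method: partial fractions — the bottom factors while the top stays lower-degree — split into simple fractions and integrate piece by piece.
- a trigonometric identity: with no trigonometric functions present, identity rewriting has no target.
- partial fractions: yes — fits the structure here.


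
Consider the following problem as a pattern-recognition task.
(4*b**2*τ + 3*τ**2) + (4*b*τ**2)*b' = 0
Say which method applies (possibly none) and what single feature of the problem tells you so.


Best approach: the exact-equation method — the compatibility test passes: the b-derivative of 4*b**2*τ + 3*τ**2 matches the τ-derivative of 4*b*τ**2, so integrate a potential.


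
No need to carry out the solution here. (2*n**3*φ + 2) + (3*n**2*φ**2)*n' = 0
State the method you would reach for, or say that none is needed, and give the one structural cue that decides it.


Best approach: the exact-equation method — check exactness first: here it holds (2*n**3*φ + 2, 3*n**2*φ**2 have matching cross partials), so no integrating factor is needed.


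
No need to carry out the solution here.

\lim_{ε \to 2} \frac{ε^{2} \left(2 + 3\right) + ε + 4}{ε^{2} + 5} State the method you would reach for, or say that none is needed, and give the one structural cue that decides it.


Best approach: no special technique — the expression is continuous at 2 — substitute and evaluate; no indeterminate form appears.


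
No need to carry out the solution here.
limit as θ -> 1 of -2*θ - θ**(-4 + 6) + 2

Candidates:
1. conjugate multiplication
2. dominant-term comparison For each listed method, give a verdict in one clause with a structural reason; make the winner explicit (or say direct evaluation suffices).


Method: no special technique — no vanishing denominator and no indeterminate clash at the point — evaluation is immediate.
- conjugate multiplication: multiplying by a conjugate would not remove any indeterminacy here.
- dominant-term comparison — leading-power comparison does not apply to this form.


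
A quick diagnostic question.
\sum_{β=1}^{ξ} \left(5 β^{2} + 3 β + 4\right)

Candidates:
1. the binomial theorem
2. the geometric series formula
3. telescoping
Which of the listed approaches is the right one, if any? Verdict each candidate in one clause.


Verdict: no special technique — no ratio, no shift structure, no binomial pattern: sum the constant-multiple powers of β with known formulas.
- the binomial theorem: the terms lack the binomial-coefficient-weighted complementary-power pattern of an expansion.
- the geometric series formula — there is no constant term-to-term ratio.
- telescoping: in the displayed form, no term reappears at a neighboring index to cancel against.


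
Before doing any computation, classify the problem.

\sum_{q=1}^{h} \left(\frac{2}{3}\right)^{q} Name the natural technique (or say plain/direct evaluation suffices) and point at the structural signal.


Diagnosis: the geometric series formula — each summand is the previous one scaled by \frac{2}{3}; that constant multiplier is itself the geometric structure.


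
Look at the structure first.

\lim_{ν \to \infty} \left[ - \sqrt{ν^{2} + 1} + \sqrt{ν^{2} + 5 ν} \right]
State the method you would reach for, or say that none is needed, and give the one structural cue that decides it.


Method: conjugate multiplication — turning the difference into a conjugate-rationalized ratio makes the limit readable.


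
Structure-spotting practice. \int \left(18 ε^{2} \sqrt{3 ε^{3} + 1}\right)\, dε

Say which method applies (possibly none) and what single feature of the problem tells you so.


Method: u-substitution — read it as f(3 ε^{3} + 1) times a constant multiple of d(3 ε^{3} + 1): one substitution, u = 3 ε^{3} + 1, finishes it.


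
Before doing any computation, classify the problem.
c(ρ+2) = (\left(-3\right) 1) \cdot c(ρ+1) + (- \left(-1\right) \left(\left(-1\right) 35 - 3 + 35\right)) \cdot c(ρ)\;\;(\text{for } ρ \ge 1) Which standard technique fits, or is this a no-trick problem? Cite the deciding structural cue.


Diagnosis: the characteristic-root method — the recurrence is linear and homogeneous with constant coefficients, so the ansatz r^ρ turns it into a polynomial equation for r.


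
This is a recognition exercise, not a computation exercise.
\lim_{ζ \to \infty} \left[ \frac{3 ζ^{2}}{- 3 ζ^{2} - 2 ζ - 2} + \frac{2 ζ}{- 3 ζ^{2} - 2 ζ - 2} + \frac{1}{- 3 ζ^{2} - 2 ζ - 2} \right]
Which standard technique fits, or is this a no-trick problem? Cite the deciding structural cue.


Verdict: dominant-term comparison — divide through by the highest power of ζ; every lower-order term dies and the dominant terms decide the limit. Viewed as a single quotient this is an ∞/∞ form — an at-infinity application of l'Hôpital's rule would also resolve it; comparing leading growth reads the answer without differentiating.


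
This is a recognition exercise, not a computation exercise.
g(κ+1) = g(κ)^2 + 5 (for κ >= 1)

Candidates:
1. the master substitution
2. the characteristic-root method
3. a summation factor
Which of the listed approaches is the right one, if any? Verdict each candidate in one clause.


Diagnosis: no special technique — no ansatz, no master substitution, no summation factor survives the nonlinearity here.
- the master substitution — there is no divide-the-index recursive argument.
- the characteristic-root method — nonlinearity rules out exponential-mode superposition from the start.
- a summation factor: the recursion is nonlinear — outside the first-order linear family a summation factor addresses.


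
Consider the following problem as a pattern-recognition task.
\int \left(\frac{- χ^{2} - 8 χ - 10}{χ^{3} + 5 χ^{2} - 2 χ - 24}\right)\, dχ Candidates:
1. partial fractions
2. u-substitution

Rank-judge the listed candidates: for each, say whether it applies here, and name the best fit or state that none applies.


Verdict: partial fractions — rational integrand, reducible denominator χ^{3} + 5 χ^{2} - 2 χ - 24: decompose first, integrate second.
- partial fractions: yes, a natural case for it.
- u-substitution — no subexpression of the integrand serves as a whole-integral substitution inner — individual terms may offer their own, but none carries its derivative as a factor of the full integrand; a working change of variable would have to be constructed from outside the expression.


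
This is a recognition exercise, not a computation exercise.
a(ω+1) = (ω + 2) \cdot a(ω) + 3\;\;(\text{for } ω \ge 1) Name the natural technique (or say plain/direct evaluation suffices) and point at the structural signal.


Method: a summation factor — first-order linear but the coefficient ω + 2 moves with the index — divide by the cumulative product and telescope.


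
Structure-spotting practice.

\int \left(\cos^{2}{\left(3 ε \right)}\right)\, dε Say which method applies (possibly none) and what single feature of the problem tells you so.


Method: a trigonometric identity — the even trigonometric power \cos^{2}{\left(3 ε \right)} reduces by a double-angle identity before any integration is attempted.


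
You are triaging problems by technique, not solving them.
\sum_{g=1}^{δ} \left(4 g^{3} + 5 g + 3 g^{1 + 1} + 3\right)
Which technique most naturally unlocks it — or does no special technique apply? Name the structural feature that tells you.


Method: no special technique — with only polynomial terms in g present, the classical sum-of-powers identities are all you need.


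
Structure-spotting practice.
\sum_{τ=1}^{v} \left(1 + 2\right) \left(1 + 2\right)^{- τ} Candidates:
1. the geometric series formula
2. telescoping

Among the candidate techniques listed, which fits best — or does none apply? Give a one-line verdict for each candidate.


Verdict: the geometric series formula — consecutive terms stand in a fixed index-free ratio — the geometric sum formula closes it.
- the geometric series formula: yes — fits the structure here.
- telescoping — neither a shifted-difference shape nor integer-spaced poles are present.


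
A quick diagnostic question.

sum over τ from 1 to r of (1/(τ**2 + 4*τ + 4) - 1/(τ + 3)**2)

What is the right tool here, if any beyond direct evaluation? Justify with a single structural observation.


Technique: telescoping — the generic term is a one-step difference of 1/(τ**2 + 4*τ + 4), so partial sums shortcut to endpoint evaluation.


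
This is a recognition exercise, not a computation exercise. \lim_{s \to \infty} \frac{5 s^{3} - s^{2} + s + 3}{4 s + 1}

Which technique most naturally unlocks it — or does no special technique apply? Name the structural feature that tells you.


Verdict: dominant-term comparison — growth-rate triage: the leading powers of s decide the limit, everything else is noise. Differentiating the expression as a single quotient would eventually settle it as well; matching dominant growth settles it immediately.


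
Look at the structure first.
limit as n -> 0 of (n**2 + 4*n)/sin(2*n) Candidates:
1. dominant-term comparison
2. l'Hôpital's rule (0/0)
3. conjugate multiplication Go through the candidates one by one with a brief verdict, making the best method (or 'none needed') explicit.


Verdict: l'Hôpital's rule (0/0) — numerator and denominator both vanish at 0 — a genuine 0/0 form, which is exactly when l'Hôpital applies. Known elementary limits would finish this too — the rule just bypasses the case analysis.
- dominant-term comparison — this is not a rational comparison of growth rates at infinity.
- l'Hôpital's rule (0/0) — applicable, and directly so.
- conjugate multiplication: there is no infinity-minus-infinity radical difference to rationalize.


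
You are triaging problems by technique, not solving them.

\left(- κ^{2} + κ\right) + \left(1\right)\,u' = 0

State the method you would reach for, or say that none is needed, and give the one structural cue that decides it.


Best approach: no special technique — solved for the derivative, u never appears on the right — this is a direct integration in κ, not a differential-equations problem at heart.


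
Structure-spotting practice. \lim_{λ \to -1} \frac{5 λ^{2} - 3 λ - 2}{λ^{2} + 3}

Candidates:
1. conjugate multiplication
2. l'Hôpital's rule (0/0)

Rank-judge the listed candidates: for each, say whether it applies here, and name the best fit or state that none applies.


Method: no special technique — nothing blocks direct substitution at -1: plug in and finish.
- conjugate multiplication — no difference of divergent radicals appears, so rationalizing has nothing to cancel.
- l'Hôpital's rule (0/0): substituting the point gives a finite value outright — there is no indeterminate clash to repair.


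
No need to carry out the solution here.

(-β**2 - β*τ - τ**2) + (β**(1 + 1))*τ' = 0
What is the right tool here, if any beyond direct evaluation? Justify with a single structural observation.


Method: the homogeneous substitution — solved for the derivative, the right side is unchanged under scaling β and τ together — it depends only on the ratio τ/β, so substitute a single ratio variable.


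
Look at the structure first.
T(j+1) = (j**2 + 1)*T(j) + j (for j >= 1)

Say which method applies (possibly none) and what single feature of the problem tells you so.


Verdict: a summation factor — first-order linear but the coefficient j**2 + 1 moves with the index — divide by the cumulative product and telescope.


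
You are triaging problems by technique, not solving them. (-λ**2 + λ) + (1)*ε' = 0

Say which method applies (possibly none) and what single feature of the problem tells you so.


Method: no special technique — solved for the derivative, ε never appears on the right — this is a direct integration in λ, not a differential-equations problem at heart.


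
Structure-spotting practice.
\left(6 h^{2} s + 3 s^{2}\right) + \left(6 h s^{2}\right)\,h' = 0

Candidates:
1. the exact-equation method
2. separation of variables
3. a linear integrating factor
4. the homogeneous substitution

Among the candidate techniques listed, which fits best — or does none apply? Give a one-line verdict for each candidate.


Technique: the exact-equation method — the mixed-partials test passes for 6 h^{2} s + 3 s^{2} and 6 h s^{2}, so a potential function exists as presented.
- the exact-equation method — a fit — the right tool for this form.
- separation of variables: no division isolates the independent variable from the unknown.
- a linear integrating factor — the unknown enters nonlinearly (through a power, a denominator, or a transcendental function), which the linear integrating-factor recipe cannot absorb as-is — any repair would come from a preliminary substitution, not the factor.
- the homogeneous substitution — rescaling both variables together changes the slope, so no ratio substitution collapses it.


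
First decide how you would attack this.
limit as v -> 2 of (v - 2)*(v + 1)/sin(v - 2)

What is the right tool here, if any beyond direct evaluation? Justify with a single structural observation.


Diagnosis: l'Hôpital's rule (0/0) — both numerator and denominator vanish at 2: the genuine 0/0 indeterminate that l'Hôpital exists for. A first-order expansion at the point is an equally standard path; the rule packages it.


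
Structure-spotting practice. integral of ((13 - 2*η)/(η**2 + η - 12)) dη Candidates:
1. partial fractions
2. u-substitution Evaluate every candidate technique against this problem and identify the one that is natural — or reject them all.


Method: partial fractions — with η**2 + η - 12 factorable and the degree on top strictly smaller, simple-fraction decomposition is immediate.
- partial fractions: yes — fits the structure here.
- u-substitution — no subexpression of the integrand serves as a whole-integral substitution inner — individual terms may offer their own, but none carries its derivative as a factor of the full integrand; a working change of variable would have to be constructed from outside the expression.


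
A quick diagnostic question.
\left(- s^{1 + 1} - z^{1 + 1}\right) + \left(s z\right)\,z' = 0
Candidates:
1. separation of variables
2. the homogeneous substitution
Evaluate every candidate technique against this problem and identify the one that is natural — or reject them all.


Technique: the homogeneous substitution — the slope is degree-zero homogeneous: the ratio substitution v = z/s collapses it. Rearranged, this also fits the Bernoulli template directly; the homogeneous substitution reads the structure without the rearrangement.
- separation of variables — no algebra isolates the independent variable on one side and the unknown on the other.
- the homogeneous substitution — applies; the problem has the shape this method handles.


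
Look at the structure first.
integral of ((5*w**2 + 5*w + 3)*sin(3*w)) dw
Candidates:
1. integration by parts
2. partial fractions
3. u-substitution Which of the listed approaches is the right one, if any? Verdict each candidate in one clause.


Best approach: integration by parts — a polynomial 5*w**2 + 5*w + 3 against the kernel sin(3*w) is the signature bounded-ladder case for integration by parts.
- integration by parts: yes — fits the structure here.
- partial fractions: there is no rational-function structure to decompose.
- u-substitution — no subexpression of the integrand pairs with its own derivative as a factor — individual terms may offer their own substitutions, but any change of variable covering the whole integral would have to be constructed from outside the expression.


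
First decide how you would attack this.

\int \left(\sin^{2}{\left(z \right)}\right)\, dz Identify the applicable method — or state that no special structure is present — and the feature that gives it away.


Best approach: a trigonometric identity — \sin^{2}{\left(z \right)} calls for power reduction: rewrite via double angles before any antiderivative is attempted.


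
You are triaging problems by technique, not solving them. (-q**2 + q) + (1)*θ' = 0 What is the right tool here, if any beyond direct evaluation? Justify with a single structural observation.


Diagnosis: no special technique — solved for the derivative, no θ appears — this is antidifferentiation in q wearing ODE clothing.


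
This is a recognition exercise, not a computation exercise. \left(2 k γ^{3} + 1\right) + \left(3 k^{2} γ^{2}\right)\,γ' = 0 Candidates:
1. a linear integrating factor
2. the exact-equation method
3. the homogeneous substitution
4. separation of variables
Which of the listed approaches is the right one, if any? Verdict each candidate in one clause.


Best approach: the exact-equation method — the cross partial derivatives of 2 k γ^{3} + 1 and 3 k^{2} γ^{2} agree, so the left side is the total differential of one potential in k and γ.
- a linear integrating factor: a nonlinear term in the unknown puts this outside the integrating-factor template.
- the exact-equation method — applicable, and directly so.
- the homogeneous substitution — the slope is not a function of the ratio of the variables alone.
- separation of variables — no division isolates the independent variable from the unknown.


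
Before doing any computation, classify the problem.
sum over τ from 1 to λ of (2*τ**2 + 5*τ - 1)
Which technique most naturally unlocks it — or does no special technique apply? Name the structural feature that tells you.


Technique: no special technique — constant-multiple powers of τ with no cancellation partners and no common ratio — use the standard power-sum formulas.


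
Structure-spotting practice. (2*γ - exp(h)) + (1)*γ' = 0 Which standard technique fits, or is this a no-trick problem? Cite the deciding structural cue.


Diagnosis: a linear integrating factor — γ enters only linearly with coefficient 2; multiply by exp of the integral of 2 and the left side becomes one derivative.


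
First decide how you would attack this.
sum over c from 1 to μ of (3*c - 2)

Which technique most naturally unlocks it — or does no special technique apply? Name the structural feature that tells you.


Method: no special technique — with only polynomial terms in c present, the classical sum-of-powers identities are all you need.


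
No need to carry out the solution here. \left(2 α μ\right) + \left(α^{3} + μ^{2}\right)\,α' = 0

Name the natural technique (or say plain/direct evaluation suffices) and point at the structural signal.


Technique: the exact-equation method — equality of cross partials is the green light — assemble the potential function term by term.


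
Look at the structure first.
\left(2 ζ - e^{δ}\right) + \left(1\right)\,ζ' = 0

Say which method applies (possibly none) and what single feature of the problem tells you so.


Best approach: a linear integrating factor — the unknown enters only to the first power against a nonzero forcing term — the integrating-factor template applies directly.


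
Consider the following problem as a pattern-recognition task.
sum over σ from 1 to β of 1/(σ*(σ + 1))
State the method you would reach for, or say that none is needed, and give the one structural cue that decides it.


Diagnosis: telescoping — 1/(σ*(σ + 1)) is a collapsed telescope: expand it into simple fractions to see the cancellation.


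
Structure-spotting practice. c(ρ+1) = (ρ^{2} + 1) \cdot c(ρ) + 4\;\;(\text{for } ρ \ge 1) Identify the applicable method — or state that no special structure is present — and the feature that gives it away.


Technique: a summation factor — first-order, linear, moving coefficient ρ^{2} + 1: the discrete analogue of an integrating factor handles it.


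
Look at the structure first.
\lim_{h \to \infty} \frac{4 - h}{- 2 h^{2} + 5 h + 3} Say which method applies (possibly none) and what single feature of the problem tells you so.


Diagnosis: dominant-term comparison — growth-rate triage: the leading powers of h decide the limit, everything else is noise. Differentiating the expression as a single quotient would eventually settle it as well; matching dominant growth settles it immediately.


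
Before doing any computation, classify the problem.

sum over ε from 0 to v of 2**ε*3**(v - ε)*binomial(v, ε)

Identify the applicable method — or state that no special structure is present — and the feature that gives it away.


Technique: the binomial theorem — the binomial coefficients weight matched powers of 2 and 3, which is exactly the expansion of a binomial power.


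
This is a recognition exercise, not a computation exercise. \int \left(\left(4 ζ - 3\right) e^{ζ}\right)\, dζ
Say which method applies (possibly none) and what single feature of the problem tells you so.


Method: integration by parts — differentiate 4 ζ - 3, integrate e^{ζ}: each pass lowers the polynomial degree, so parts terminates.


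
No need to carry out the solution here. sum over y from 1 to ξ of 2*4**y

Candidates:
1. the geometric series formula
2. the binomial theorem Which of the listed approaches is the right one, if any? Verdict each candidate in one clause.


Verdict: the geometric series formula — consecutive terms stand in a fixed index-free ratio — the geometric sum formula closes it.
- the geometric series formula: a fit — the right tool for this form.
- the binomial theorem — the terms do not reassemble into a binomial power.


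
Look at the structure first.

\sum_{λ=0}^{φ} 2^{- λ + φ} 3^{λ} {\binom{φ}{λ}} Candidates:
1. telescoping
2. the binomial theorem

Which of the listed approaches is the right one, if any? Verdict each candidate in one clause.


Diagnosis: the binomial theorem — the summand is term λ of a binomial expansion in 3 and 2; the whole sum is a single power.
- telescoping: computed from the summand as displayed, the partial sums build up without the pairwise collapse telescoping exploits.
- the binomial theorem — a fit — the right tool for this form.


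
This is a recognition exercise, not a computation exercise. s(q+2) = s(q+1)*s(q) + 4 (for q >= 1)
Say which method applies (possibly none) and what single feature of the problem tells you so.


Technique: no special technique — the update rule curves (it is not linear in the unknown sequence), so no superposition-based closed form attaches — iterate or study it directly.


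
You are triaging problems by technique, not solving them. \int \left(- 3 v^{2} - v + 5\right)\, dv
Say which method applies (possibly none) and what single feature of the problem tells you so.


Technique: no special technique — scan for structure and find none: constant multiples of powers of v, integrate directly.


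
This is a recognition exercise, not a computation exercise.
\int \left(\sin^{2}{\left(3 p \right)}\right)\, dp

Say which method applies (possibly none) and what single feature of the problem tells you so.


Verdict: a trigonometric identity — apply power reduction to \sin^{2}{\left(3 p \right)}; each application halves the trigonometric degree.


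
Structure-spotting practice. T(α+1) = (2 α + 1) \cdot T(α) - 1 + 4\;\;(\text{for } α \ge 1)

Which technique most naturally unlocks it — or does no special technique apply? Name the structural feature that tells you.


Method: a summation factor — with the index-dependent coefficient 2 α + 1, dividing by the cumulative product turns the left side into a pure difference.


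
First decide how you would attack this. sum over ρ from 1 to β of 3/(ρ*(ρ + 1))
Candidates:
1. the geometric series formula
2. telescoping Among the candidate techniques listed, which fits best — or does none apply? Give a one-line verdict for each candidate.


Verdict: telescoping — the denominator's roots in 3/(ρ*(ρ + 1)) sit an integer apart: decomposition produces a self-cancelling chain.
- the geometric series formula — no single multiplier carries one term to the next throughout the sum.
- telescoping — yes, a natural case for it.


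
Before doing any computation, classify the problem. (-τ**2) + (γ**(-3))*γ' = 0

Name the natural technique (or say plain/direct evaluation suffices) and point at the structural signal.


Diagnosis: separation of variables — separating collects all γ-dependence with the derivative and leaves all τ-dependence opposite: variables separate. The equation is exact as it stands too — a potential function exists — though separation reads the split structure directly.


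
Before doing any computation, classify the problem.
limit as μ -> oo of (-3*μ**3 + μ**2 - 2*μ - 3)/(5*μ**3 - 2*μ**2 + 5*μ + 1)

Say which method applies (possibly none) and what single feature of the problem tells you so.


Method: dominant-term comparison — growth-rate triage: the leading powers of μ decide the limit, everything else is noise. As a single quotient, the ∞/∞ shape would yield to repeated differentiation as well — the growth comparison gets there in one look.


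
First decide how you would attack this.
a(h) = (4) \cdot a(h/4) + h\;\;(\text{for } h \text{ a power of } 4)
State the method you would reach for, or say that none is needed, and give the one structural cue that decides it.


Verdict: the master substitution — the argument contracts 4-fold per step: reindex h exponentially and solve the linear recurrence in the new index.


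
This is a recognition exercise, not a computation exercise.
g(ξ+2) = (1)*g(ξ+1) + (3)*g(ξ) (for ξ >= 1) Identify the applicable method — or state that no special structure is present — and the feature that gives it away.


Method: the characteristic-root method — the recurrence treats every index alike (constant coefficients, no forcing) — precisely the regime where r^ξ trials close it.


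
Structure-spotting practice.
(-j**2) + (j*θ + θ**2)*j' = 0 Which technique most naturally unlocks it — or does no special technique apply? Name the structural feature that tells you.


Method: the homogeneous substitution — scaling θ and j together leaves the slope fixed — it depends only on j/θ, so substitute the ratio. Suitably rearranged — at times with the variables' roles exchanged — this doubles as a Bernoulli equation; the homogeneous reading needs no such setup.


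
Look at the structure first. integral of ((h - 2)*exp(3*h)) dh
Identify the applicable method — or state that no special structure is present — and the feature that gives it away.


Verdict: integration by parts — h - 2 dies after finitely many derivatives while exp(3*h) cycles under integration — the tabular/parts setup.


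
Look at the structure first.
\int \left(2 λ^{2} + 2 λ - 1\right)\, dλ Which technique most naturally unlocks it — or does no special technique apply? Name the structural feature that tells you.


Method: no special technique — a term-by-term power-rule job in λ; no substitution or rearrangement earns its keep here.


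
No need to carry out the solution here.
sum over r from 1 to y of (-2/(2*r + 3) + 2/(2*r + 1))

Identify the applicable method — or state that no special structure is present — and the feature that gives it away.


Method: telescoping — the summand is 2/(2*r + 1) minus the same expression shifted by one, so consecutive terms cancel in pairs.


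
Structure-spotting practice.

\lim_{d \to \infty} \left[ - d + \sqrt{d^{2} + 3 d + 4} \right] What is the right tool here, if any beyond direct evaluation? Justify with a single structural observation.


Method: conjugate multiplication — two divergent pieces with a minus sign between them and a radical in the mix: rationalize \sqrt{d^{2} + 3 d + 4} - d before any limit law applies.


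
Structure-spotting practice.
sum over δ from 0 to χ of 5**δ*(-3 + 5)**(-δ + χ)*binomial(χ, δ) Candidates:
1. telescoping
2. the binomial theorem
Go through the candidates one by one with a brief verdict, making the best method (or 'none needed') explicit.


Technique: the binomial theorem — binomial coefficients against complementary powers of 5 and (-3 + 5): recognize the binomial expansion and resum.
- telescoping — in the displayed form, no term reappears at a neighboring index to cancel against.
- the binomial theorem: yes — fits the structure here.


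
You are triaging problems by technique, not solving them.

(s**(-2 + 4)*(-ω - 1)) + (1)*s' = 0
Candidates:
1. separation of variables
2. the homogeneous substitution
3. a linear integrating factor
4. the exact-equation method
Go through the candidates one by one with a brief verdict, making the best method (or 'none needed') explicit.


Method: separation of variables — solved for the derivative, the right side splits multiplicatively into a function of each variable alone — divide and integrate each side.
- separation of variables: a fit — the right tool for this form.
- the homogeneous substitution — the ratio substitution does not collapse this equation.
- a linear integrating factor — a nonlinear term in the unknown puts this outside the integrating-factor template.
- the exact-equation method — exactness fails on the nose — the mixed partials do not match.


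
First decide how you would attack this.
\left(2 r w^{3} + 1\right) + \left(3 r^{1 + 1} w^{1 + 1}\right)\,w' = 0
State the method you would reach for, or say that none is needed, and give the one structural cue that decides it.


Method: the exact-equation method — check exactness first: here it holds (2 r w^{3} + 1, 3 r^{1 + 1} w^{1 + 1} have matching cross partials), so no integrating factor is needed.


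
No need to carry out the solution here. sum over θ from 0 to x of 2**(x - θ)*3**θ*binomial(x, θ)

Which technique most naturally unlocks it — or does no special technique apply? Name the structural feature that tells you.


Method: the binomial theorem — binomial(x, θ) weighting matched powers of 3 and 2 is the expanded form of (3 + 2)^x — fold it back up.


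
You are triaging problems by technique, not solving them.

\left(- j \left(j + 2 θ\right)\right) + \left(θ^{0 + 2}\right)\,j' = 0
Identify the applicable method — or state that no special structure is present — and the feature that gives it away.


Verdict: the homogeneous substitution — solved for the derivative, the right side is unchanged under scaling θ and j together — it depends only on the ratio j/θ, so substitute a single ratio variable. A Bernoulli rewrite works here as the equation stands — the homogeneous substitution is the more immediate reading.


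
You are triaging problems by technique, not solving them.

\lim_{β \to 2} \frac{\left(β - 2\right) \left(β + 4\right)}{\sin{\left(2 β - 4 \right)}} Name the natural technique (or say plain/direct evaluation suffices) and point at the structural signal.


Best approach: l'Hôpital's rule (0/0) — substituting 2 gives 0 over 0; differentiate top and bottom once and re-evaluate. One could equally expand both pieces locally and compare leading terms; the rule does that in one stroke.


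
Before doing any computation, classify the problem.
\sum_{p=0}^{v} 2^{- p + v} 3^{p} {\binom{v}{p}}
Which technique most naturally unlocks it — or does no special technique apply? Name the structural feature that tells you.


Method: the binomial theorem — the binomial coefficients weight matched powers of 3 and 2, which is exactly the expansion of a binomial power.


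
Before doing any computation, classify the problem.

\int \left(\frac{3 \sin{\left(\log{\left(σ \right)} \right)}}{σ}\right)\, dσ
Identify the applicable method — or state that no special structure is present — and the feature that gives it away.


Technique: u-substitution — structure check: outer function, inner expression \log{\left(σ \right)}, inner derivative as a factor — the classic u = \log{\left(σ \right)} pattern.


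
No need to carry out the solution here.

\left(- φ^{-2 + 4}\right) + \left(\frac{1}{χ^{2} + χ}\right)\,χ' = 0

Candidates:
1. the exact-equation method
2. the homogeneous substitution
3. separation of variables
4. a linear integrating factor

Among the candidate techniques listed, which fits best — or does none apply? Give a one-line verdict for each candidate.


Verdict: separation of variables — one side of the product carries the independent variable, the other the unknown — the textbook separation shape. Rearranged, this also fits the Bernoulli template directly; separation reads the product structure as given.
- the exact-equation method — any potential here is of the trivial single-variable kind; the exact method earns its name only with genuine cross terms.
- the homogeneous substitution: rescaling both variables together changes the slope, so no ratio substitution collapses it.
- separation of variables — a fit — the right tool for this form.
- a linear integrating factor — a nonlinear term in the unknown puts this outside the integrating-factor template.


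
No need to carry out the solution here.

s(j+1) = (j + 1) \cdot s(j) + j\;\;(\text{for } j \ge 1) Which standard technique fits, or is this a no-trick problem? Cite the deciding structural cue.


Diagnosis: a summation factor — because the multiplier j + 1 is index-dependent, divide through by its running product and sum the resulting differences.


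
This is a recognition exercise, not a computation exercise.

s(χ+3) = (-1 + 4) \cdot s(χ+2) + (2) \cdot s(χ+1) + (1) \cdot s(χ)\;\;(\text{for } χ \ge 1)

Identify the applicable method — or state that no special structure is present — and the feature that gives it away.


Method: the characteristic-root method — no index-dependence in the weights and nothing inhomogeneous: classic characteristic-equation setup.


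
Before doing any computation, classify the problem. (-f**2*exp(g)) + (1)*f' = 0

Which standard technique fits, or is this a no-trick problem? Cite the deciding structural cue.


Verdict: separation of variables — solved for the derivative, the right side splits multiplicatively into a function of each variable alone — divide and integrate each side.


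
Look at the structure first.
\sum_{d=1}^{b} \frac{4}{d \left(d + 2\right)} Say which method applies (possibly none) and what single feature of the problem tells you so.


Method: telescoping — split \frac{4}{d \left(d + 2\right)} by partial fractions and the pieces are one function at shifted arguments — interior terms cancel.


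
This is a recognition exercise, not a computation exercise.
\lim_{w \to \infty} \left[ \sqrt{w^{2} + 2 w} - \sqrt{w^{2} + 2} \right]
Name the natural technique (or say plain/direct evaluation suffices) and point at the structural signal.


Verdict: conjugate multiplication — \sqrt{w^{2} + 2 w} and \sqrt{w^{2} + 2} both blow up, but their difference is tame once the conjugate rationalizes it.


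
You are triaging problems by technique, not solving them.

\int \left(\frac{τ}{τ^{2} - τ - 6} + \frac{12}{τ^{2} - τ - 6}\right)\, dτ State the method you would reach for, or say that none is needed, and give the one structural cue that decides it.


Verdict: partial fractions — a proper rational integrand whose denominator splits into simpler factors — decompose into partial fractions first.


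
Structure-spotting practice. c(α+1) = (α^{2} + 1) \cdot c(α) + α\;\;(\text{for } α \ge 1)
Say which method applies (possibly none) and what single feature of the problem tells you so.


Verdict: a summation factor — with the index-dependent coefficient α^{2} + 1, dividing by the cumulative product turns the left side into a pure difference.


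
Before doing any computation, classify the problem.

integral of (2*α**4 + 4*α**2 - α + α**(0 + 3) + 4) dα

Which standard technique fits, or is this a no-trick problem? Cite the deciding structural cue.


Technique: no special technique — a term-by-term power-rule job in α; no substitution or rearrangement earns its keep here.


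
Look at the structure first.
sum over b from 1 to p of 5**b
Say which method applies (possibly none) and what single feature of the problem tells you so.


Diagnosis: the geometric series formula — the ratio of consecutive terms is the constant 5, independent of the index — a geometric sum.


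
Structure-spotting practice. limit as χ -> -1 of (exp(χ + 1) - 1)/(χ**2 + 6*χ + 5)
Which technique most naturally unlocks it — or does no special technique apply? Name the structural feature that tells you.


Diagnosis: l'Hôpital's rule (0/0) — substituting -1 gives 0 over 0; differentiate top and bottom once and re-evaluate. The standard small-argument limits would also carry it; the rule is the systematic route.
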